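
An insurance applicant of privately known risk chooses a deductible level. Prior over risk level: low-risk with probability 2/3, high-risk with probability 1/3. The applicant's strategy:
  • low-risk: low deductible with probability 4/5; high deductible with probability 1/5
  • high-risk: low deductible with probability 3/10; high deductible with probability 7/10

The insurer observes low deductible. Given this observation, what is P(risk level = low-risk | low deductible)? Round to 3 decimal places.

0.842

P(low deductible) = (2/3)·(4/5) + (1/3)·(3/10) = 19/30
P(low-risk | low deductible) = ((2/3)·(4/5)) / (19/30) = (8/15) / (19/30) = 16/19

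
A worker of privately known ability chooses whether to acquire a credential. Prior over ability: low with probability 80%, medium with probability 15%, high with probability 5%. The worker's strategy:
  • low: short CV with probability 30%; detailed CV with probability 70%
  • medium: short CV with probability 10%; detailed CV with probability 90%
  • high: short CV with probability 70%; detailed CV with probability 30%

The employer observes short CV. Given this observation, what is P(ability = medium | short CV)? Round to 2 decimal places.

Apply Bayes' rule using the sender's strategy as the likelihood.
P(short CV) = 0.8·0.3 + 0.15·0.1 + 0.05·0.7 = 0.29
P(medium | short CV) = (0.15·0.1) / 0.29 = 0.015 / 0.29 = 0.0517241

0.05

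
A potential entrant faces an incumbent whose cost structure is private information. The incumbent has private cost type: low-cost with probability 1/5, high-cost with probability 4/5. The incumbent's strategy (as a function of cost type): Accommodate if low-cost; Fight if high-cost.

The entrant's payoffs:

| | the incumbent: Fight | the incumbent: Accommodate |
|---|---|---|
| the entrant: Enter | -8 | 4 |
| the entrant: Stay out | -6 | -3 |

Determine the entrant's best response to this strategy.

E[Enter] = 1/5·(4) + 4/5·(-8) = -28/5
E[Stay out] = 1/5·(-3) + 4/5·(-6) = -27/5
Best response: Stay out (-27/5 is the largest).

Stay out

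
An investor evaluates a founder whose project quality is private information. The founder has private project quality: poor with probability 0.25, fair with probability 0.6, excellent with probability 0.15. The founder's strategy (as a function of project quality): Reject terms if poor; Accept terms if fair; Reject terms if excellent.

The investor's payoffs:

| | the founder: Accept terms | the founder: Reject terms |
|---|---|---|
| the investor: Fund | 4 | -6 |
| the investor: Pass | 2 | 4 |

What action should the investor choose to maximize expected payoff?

Pass

Compute the investor's expected payoff for each action, taking the expectation over the founder's type.
E[Fund] = 0.25·(-6) + 0.6·(4) + 0.15·(-6) = 0
E[Pass] = 0.25·(4) + 0.6·(2) + 0.15·(4) = 2.8
Best response: Pass (2.8 is the largest).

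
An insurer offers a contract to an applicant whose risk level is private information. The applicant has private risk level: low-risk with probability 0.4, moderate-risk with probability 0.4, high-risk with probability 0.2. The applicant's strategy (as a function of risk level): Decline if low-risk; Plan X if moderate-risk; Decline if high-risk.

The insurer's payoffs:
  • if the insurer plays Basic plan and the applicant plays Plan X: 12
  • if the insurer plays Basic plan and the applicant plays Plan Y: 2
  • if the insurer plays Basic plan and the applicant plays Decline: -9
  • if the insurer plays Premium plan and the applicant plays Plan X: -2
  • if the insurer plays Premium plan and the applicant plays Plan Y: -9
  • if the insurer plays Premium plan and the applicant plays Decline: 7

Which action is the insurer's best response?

Compute the insurer's expected payoff for each action, taking the expectation over the applicant's type.
E[Basic plan] = 0.4·(-9) + 0.4·(12) + 0.2·(-9) = -0.6
E[Premium plan] = 0.4·(7) + 0.4·(-2) + 0.2·(7) = 3.4
Best response: Premium plan (3.4 is the largest).

Premium plan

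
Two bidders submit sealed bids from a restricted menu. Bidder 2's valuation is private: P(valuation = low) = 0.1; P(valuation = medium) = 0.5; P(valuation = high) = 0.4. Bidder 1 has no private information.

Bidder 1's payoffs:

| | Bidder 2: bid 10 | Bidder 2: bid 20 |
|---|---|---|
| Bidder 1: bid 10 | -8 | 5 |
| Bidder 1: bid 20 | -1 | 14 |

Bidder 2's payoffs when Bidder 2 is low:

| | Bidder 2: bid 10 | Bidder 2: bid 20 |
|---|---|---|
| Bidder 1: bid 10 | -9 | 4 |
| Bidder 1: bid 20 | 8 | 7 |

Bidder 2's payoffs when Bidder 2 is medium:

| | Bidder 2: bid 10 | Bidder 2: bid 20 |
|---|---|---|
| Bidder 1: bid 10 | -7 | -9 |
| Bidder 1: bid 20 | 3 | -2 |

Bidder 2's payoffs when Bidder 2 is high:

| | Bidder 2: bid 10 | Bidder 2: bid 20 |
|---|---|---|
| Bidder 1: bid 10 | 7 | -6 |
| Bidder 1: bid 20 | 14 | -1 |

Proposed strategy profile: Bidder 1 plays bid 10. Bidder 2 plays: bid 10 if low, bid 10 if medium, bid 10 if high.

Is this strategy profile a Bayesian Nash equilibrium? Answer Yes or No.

Bidder 1 plays bid 10: E[bid 10] = 0.1·(-8) + 0.5·(-8) + 0.4·(-8) = -8; E[bid 20] = -1. Not best-responding. ✗
Bidder 2 (valuation low), facing bid 10: bid 10 gives -9, bid 20 gives 4. Proposed bid 10 is not best — profitable deviation exists. ✗
Bidder 2 (valuation medium), facing bid 10: bid 10 gives -7, bid 20 gives -9. Proposed bid 10 is best. ✓
Bidder 2 (valuation high), facing bid 10: bid 10 gives 7, bid 20 gives -6. Proposed bid 10 is best. ✓

No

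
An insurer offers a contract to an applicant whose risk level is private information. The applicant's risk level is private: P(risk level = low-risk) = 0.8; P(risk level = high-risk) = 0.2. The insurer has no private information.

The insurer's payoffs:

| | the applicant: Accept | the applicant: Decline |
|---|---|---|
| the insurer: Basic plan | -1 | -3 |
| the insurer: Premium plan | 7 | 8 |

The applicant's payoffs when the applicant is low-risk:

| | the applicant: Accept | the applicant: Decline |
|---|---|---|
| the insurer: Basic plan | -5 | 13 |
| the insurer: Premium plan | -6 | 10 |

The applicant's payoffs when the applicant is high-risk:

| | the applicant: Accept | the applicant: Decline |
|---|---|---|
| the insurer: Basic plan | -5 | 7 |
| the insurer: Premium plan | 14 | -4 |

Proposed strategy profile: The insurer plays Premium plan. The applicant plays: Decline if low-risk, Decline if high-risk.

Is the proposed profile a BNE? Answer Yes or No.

A profile is a BNE iff every type of every player is best-responding given beliefs about the other side.
The insurer plays Premium plan: E[Premium plan] = 0.8·(8) + 0.2·(8) = 8; E[Basic plan] = -3. Best-responding. ✓
The applicant (risk level low-risk), facing Premium plan: Accept gives -6, Decline gives 10. Proposed Decline is best. ✓
The applicant (risk level high-risk), facing Premium plan: Accept gives 14, Decline gives -4. Proposed Decline is not best — profitable deviation exists. ✗

No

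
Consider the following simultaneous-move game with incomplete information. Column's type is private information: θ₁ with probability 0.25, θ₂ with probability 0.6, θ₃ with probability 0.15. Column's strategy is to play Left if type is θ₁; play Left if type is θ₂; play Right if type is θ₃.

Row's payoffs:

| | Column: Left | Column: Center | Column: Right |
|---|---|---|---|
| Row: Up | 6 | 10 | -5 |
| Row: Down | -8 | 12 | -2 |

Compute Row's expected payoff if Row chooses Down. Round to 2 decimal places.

Take the expectation over Column's type, weighting each type's action by its prior probability.
E[Down] = 0.25·(-8) + 0.6·(-8) + 0.15·(-2) = (-2) + (-4.8) + (-0.3) = -7.1

-7.10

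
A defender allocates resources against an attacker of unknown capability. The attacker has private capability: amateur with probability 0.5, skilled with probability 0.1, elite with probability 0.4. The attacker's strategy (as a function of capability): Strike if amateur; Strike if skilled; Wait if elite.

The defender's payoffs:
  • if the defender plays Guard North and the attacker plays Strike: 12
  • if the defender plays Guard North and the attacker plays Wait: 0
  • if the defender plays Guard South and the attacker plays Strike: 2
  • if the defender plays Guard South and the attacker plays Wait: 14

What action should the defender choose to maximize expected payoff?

E[Guard North] = 0.5·(12) + 0.1·(12) + 0.4·(0) = 7.2
E[Guard South] = 0.5·(2) + 0.1·(2) + 0.4·(14) = 6.8
Best response: Guard North (7.2 is the largest).

Guard North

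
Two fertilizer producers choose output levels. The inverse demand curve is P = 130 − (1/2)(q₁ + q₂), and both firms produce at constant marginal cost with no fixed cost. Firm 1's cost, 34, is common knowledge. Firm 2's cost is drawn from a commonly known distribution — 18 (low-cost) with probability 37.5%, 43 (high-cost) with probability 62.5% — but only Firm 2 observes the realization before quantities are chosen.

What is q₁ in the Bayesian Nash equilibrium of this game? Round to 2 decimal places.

Type-c best response for Firm 2: q₂(c) = (130 − c) − q₁/2.
Firm 1 maximizes expected profit; its first-order condition is 130 − q₁ − (1/2)E[q₂] − 34 = 0.
Substituting E[q₂] and solving: E[c₂] = 33.625, so q₁ = (130 − 2·34 + 33.625)/(3/2) = 63.75.

63.75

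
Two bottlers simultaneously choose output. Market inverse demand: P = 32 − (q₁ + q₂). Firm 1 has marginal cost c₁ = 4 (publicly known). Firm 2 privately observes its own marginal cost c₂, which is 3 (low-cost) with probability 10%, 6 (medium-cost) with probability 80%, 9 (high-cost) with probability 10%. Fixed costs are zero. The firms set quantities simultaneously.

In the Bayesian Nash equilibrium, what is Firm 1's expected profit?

100

Each type of Firm 2 best-responds to q₁; Firm 1 best-responds to the expected q₂ over Firm 2's types.
Firm 2 with cost c maximizes (32 − (q₁+q₂) − c)·q₂, giving q₂(c) = (32 − c − q₁)/2.
E[c₂] = 0.1·3 + 0.8·6 + 0.1·9 = 6
Firm 1's FOC against E[q₂] yields q₁ = (32 − 2·4 + E[c₂])/3 = (32 − 8 + 6)/3 = 10.
E[P] = 32 − (q₁ + E[q₂]) = 14; Firm 1's expected profit = (E[P] − 4)·q₁ = (14 − 4)·10 = 100.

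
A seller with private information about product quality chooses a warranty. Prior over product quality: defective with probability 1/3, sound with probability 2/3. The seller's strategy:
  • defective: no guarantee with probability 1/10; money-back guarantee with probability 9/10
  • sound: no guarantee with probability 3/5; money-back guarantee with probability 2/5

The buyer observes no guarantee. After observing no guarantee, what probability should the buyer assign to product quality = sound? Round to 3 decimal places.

P(no guarantee) = (1/3)·(1/10) + (2/3)·(3/5) = 13/30
P(sound | no guarantee) = ((2/3)·(3/5)) / (13/30) = (2/5) / (13/30) = 12/13

0.923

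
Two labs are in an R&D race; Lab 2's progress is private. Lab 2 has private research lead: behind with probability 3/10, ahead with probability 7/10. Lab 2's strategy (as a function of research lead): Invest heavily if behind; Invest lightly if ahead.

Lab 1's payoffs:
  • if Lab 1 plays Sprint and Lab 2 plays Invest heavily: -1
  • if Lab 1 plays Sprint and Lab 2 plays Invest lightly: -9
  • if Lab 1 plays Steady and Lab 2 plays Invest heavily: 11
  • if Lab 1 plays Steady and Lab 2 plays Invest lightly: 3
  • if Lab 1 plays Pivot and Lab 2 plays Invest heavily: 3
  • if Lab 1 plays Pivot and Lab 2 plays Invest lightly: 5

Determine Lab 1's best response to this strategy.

E[Sprint] = 3/10·(-1) + 7/10·(-9) = -33/5
E[Steady] = 3/10·(11) + 7/10·(3) = 27/5
E[Pivot] = 3/10·(3) + 7/10·(5) = 22/5
Best response: Steady (27/5 is the largest).

Steady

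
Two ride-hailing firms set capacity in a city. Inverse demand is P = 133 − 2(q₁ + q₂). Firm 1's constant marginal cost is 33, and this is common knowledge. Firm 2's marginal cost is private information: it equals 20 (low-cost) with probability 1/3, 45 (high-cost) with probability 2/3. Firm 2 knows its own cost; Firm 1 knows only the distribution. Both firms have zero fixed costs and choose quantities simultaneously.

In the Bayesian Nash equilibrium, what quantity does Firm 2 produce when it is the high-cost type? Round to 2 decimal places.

Firm 2 with cost c maximizes (133 − 2(q₁+q₂) − c)·q₂, giving q₂(c) = (133 − c − 2q₁)/4.
E[c₂] = 1/3·20 + 2/3·45 = 36.6667
Firm 1's FOC against E[q₂] yields q₁ = (133 − 2·33 + E[c₂])/6 = (133 − 66 + 36.6667)/6 = 17.2778.
q₂(high-cost) = (133 − 45 − 2·17.2778)/4 = 13.3611.

13.36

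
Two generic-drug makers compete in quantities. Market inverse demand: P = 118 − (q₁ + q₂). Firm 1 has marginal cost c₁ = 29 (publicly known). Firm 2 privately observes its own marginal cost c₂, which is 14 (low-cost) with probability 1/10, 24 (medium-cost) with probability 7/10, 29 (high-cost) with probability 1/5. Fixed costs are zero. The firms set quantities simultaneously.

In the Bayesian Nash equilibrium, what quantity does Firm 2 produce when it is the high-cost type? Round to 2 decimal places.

Type-c best response for Firm 2: q₂(c) = (118 − c)/2 − q₁/2.
Firm 1 maximizes expected profit; its first-order condition is 118 − 2q₁ − E[q₂] − 29 = 0.
Substituting E[q₂] and solving: E[c₂] = 24, so q₁ = (118 − 2·29 + 24)/3 = 28.
q₂(high-cost) = (118 − 29 − 28)/2 = 30.5.

30.50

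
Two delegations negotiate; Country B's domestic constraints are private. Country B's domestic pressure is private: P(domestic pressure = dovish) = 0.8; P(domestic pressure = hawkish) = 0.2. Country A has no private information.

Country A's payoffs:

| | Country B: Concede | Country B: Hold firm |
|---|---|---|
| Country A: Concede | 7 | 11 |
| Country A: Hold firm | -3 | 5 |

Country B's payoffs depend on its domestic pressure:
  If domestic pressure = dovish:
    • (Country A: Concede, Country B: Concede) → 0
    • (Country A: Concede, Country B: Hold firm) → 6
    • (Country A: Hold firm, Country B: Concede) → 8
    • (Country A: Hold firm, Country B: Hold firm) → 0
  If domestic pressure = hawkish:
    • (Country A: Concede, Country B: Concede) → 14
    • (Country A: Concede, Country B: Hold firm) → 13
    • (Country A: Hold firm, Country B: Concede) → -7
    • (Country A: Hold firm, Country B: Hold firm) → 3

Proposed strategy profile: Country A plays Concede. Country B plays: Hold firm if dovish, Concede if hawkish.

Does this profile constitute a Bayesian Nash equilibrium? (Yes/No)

A profile is a BNE iff every type of every player is best-responding given beliefs about the other side.
Country A plays Concede: E[Concede] = 0.8·(11) + 0.2·(7) = 10.2; E[Hold firm] = 3.4. Best-responding. ✓
Country B (domestic pressure dovish), facing Concede: Concede gives 0, Hold firm gives 6. Proposed Hold firm is best. ✓
Country B (domestic pressure hawkish), facing Concede: Concede gives 14, Hold firm gives 13. Proposed Concede is best. ✓

Yes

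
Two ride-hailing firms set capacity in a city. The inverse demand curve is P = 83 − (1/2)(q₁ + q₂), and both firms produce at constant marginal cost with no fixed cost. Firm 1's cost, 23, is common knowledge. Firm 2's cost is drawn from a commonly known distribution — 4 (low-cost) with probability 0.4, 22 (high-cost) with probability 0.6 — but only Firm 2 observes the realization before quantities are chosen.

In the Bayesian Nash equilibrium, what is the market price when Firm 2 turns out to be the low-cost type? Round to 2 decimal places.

34.87

Type-c best response for Firm 2: q₂(c) = (83 − c) − q₁/2.
Firm 1 maximizes expected profit; its first-order condition is 83 − q₁ − (1/2)E[q₂] − 23 = 0.
Substituting E[q₂] and solving: E[c₂] = 14.8, so q₁ = (83 − 2·23 + 14.8)/(3/2) = 34.5333.
q₂(low-cost) = 61.7333, so P = 83 − (1/2)·(34.5333 + 61.7333) = 34.8667.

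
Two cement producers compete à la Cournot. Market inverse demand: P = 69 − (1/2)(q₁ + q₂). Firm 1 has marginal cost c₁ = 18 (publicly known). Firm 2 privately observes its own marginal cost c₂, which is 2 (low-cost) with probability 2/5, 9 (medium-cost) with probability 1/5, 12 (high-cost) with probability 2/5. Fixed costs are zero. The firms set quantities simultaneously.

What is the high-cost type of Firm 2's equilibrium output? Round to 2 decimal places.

Type-c best response for Firm 2: q₂(c) = (69 − c) − q₁/2.
Firm 1 maximizes expected profit; its first-order condition is 69 − q₁ − (1/2)E[q₂] − 18 = 0.
Substituting E[q₂] and solving: E[c₂] = 7.4, so q₁ = (69 − 2·18 + 7.4)/(3/2) = 26.9333.
q₂(high-cost) = (69 − 12 − (1/2)·26.9333) = 43.5333.

43.53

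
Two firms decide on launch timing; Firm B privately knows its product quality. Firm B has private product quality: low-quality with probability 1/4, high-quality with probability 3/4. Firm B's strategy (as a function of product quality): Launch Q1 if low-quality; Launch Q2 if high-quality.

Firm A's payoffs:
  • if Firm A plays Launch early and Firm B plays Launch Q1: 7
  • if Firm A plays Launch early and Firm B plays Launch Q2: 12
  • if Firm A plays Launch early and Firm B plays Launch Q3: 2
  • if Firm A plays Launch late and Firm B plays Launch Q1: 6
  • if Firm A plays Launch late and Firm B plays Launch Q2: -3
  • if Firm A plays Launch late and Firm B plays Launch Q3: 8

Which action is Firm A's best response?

Launch early

E[Launch early] = 1/4·(7) + 3/4·(12) = 43/4
E[Launch late] = 1/4·(6) + 3/4·(-3) = -3/4
Best response: Launch early (43/4 is the largest).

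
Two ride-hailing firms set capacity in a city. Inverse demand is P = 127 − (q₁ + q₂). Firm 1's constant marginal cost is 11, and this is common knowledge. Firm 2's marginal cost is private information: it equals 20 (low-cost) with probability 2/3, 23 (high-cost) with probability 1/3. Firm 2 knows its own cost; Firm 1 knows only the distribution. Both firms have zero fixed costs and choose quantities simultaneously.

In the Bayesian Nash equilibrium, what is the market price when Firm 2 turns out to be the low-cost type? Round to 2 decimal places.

Type-c best response for Firm 2: q₂(c) = (127 − c)/2 − q₁/2.
Firm 1 maximizes expected profit; its first-order condition is 127 − 2q₁ − E[q₂] − 11 = 0.
Substituting E[q₂] and solving: E[c₂] = 21, so q₁ = (127 − 2·11 + 21)/3 = 42.
q₂(low-cost) = 32.5, so P = 127 − (42 + 32.5) = 52.5.

52.50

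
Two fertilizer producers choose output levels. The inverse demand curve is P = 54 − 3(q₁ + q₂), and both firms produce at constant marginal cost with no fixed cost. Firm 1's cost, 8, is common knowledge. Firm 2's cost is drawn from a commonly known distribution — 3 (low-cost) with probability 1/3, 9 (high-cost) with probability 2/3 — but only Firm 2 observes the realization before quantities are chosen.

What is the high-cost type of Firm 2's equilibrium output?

5

Each type of Firm 2 best-responds to q₁; Firm 1 best-responds to the expected q₂ over Firm 2's types.
Firm 2 with cost c maximizes (54 − 3(q₁+q₂) − c)·q₂, giving q₂(c) = (54 − c − 3q₁)/6.
E[c₂] = 1/3·3 + 2/3·9 = 7
Firm 1's FOC against E[q₂] yields q₁ = (54 − 2·8 + E[c₂])/9 = (54 − 16 + 7)/9 = 5.
q₂(high-cost) = (54 − 9 − 3·5)/6 = 5.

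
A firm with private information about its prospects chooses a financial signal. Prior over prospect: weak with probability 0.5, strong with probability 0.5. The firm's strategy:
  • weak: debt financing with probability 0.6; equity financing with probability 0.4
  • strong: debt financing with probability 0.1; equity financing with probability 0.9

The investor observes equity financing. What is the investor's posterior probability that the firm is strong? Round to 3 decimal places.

P(equity financing) = 0.5·0.4 + 0.5·0.9 = 0.65
P(strong | equity financing) = (0.5·0.9) / 0.65 = 0.45 / 0.65 = 0.692308

0.692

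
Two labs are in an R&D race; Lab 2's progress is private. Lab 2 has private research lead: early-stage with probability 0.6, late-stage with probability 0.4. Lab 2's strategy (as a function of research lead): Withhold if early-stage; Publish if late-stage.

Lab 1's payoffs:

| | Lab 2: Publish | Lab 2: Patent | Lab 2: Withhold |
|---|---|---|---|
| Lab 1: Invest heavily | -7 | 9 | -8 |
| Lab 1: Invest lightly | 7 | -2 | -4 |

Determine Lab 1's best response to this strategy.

E[Invest heavily] = 0.6·(-8) + 0.4·(-7) = -7.6
E[Invest lightly] = 0.6·(-4) + 0.4·(7) = 0.4
Best response: Invest lightly (0.4 is the largest).

Invest lightly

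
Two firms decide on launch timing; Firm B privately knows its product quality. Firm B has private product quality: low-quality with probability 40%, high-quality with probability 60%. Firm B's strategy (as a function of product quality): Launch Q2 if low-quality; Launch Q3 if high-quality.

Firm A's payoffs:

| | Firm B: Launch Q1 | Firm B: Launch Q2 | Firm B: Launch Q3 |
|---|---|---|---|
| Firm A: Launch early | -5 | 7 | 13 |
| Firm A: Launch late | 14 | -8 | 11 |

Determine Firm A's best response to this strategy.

E[Launch early] = 0.4·(7) + 0.6·(13) = 10.6
E[Launch late] = 0.4·(-8) + 0.6·(11) = 3.4
Best response: Launch early (10.6 is the largest).

Launch early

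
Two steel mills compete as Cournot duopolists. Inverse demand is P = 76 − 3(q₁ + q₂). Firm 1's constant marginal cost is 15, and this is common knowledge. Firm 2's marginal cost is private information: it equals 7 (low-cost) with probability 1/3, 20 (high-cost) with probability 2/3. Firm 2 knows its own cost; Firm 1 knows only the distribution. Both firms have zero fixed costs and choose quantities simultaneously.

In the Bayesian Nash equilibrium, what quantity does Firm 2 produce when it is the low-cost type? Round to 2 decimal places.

8.07

Type-c best response for Firm 2: q₂(c) = (76 − c)/6 − q₁/2.
Firm 1 maximizes expected profit; its first-order condition is 76 − 6q₁ − 3E[q₂] − 15 = 0.
Substituting E[q₂] and solving: E[c₂] = 15.6667, so q₁ = (76 − 2·15 + 15.6667)/9 = 6.85185.
q₂(low-cost) = (76 − 7 − 3·6.85185)/6 = 8.07407.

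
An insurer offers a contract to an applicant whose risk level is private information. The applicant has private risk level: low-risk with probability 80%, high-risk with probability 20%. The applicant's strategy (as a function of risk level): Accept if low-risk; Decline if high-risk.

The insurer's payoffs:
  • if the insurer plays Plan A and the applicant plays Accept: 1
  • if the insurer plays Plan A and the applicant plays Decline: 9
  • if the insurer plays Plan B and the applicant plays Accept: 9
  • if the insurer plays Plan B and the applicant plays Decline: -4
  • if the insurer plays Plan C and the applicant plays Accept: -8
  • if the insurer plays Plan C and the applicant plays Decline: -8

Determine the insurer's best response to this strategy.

Plan B

E[Plan A] = 0.8·(1) + 0.2·(9) = 2.6
E[Plan B] = 0.8·(9) + 0.2·(-4) = 6.4
E[Plan C] = 0.8·(-8) + 0.2·(-8) = -8
Best response: Plan B (6.4 is the largest).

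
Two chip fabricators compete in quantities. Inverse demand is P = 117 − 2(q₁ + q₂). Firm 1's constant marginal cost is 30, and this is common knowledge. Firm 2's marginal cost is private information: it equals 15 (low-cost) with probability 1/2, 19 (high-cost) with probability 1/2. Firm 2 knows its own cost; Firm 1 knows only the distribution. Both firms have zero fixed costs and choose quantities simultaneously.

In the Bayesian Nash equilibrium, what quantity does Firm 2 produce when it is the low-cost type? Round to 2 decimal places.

19.33

Firm 2 with cost c maximizes (117 − 2(q₁+q₂) − c)·q₂, giving q₂(c) = (117 − c − 2q₁)/4.
E[c₂] = 1/2·15 + 1/2·19 = 17
Firm 1's FOC against E[q₂] yields q₁ = (117 − 2·30 + E[c₂])/6 = (117 − 60 + 17)/6 = 12.3333.
q₂(low-cost) = (117 − 15 − 2·12.3333)/4 = 19.3333.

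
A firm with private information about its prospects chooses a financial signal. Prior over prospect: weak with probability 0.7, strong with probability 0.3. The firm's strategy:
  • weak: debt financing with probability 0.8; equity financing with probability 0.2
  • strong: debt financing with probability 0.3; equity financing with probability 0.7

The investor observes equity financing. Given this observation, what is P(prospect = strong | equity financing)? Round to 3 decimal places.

0.600

Apply Bayes' rule using the sender's strategy as the likelihood.
P(equity financing) = 0.7·0.2 + 0.3·0.7 = 0.35
P(strong | equity financing) = (0.3·0.7) / 0.35 = 0.21 / 0.35 = 0.6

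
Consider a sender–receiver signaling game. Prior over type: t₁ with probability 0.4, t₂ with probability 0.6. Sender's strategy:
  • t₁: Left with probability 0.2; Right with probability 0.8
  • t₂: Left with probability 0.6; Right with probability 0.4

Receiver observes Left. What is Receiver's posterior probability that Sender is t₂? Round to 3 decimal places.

0.818

Apply Bayes' rule using the sender's strategy as the likelihood.
P(Left) = 0.4·0.2 + 0.6·0.6 = 0.44
P(t₂ | Left) = (0.6·0.6) / 0.44 = 0.36 / 0.44 = 0.818182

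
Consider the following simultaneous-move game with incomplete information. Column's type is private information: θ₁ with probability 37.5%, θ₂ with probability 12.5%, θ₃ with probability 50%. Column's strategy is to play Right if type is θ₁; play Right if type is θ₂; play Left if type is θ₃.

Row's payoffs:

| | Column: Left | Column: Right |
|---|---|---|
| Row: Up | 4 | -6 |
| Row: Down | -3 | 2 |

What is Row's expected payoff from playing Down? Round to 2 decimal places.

-0.50

Take the expectation over Column's type, weighting each type's action by its prior probability.
E[Down] = 0.375·2 + 0.125·2 + 0.5·(-3) = 0.75 + 0.25 + (-1.5) = -0.5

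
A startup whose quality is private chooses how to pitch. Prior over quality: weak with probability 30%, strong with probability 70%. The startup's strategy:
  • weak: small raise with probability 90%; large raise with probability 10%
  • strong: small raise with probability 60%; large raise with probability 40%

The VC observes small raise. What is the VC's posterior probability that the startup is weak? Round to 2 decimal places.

P(small raise) = 0.3·0.9 + 0.7·0.6 = 0.69
P(weak | small raise) = (0.3·0.9) / 0.69 = 0.27 / 0.69 = 0.391304

0.39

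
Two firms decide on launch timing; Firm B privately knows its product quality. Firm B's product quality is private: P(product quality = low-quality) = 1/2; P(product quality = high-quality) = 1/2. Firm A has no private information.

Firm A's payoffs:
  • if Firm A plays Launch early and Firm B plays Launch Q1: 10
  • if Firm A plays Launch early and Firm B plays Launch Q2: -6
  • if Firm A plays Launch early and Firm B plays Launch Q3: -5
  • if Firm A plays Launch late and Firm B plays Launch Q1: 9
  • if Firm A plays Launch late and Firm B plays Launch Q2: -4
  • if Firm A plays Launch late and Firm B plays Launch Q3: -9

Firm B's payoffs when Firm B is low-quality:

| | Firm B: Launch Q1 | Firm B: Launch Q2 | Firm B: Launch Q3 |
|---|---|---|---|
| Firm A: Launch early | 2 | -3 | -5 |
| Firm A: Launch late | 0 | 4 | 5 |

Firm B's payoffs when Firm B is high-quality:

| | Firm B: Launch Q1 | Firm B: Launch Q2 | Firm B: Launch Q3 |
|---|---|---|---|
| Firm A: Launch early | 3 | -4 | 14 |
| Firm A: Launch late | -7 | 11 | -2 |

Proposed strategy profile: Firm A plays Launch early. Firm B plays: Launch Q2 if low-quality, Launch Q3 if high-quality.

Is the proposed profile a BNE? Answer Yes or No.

A profile is a BNE iff every type of every player is best-responding given beliefs about the other side.
Firm A plays Launch early: E[Launch early] = 1/2·(-6) + 1/2·(-5) = -11/2; E[Launch late] = -13/2. Best-responding. ✓
Firm B (product quality low-quality), facing Launch early: Launch Q1 gives 2, Launch Q2 gives -3, Launch Q3 gives -5. Proposed Launch Q2 is not best — profitable deviation exists. ✗
Firm B (product quality high-quality), facing Launch early: Launch Q1 gives 3, Launch Q2 gives -4, Launch Q3 gives 14. Proposed Launch Q3 is best. ✓

No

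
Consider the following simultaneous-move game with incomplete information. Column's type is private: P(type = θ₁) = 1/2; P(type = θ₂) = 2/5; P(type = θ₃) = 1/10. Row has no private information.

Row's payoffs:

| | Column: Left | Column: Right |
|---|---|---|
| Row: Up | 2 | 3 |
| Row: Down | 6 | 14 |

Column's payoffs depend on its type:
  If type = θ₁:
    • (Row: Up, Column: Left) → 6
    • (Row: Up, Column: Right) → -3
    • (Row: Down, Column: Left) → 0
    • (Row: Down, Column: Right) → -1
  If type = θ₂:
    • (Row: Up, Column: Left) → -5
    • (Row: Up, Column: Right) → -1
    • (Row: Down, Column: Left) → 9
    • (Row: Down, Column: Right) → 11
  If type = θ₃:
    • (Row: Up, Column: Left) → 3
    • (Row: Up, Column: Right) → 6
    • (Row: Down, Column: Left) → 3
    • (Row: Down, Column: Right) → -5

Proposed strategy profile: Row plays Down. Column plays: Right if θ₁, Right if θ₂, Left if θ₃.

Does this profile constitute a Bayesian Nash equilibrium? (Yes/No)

Row plays Down: E[Down] = 1/2·(14) + 2/5·(14) + 1/10·(6) = 66/5; E[Up] = 29/10. Best-responding. ✓
Column (type θ₁), facing Down: Left gives 0, Right gives -1. Proposed Right is not best — profitable deviation exists. ✗
Column (type θ₂), facing Down: Left gives 9, Right gives 11. Proposed Right is best. ✓
Column (type θ₃), facing Down: Left gives 3, Right gives -5. Proposed Left is best. ✓

No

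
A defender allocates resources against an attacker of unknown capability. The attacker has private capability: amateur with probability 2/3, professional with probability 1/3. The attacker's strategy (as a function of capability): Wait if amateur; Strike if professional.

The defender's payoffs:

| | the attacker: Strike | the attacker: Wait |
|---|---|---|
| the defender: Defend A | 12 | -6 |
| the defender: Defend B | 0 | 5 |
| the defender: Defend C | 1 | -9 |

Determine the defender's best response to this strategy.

Defend B

E[Defend A] = 2/3·(-6) + 1/3·(12) = 0
E[Defend B] = 2/3·(5) + 1/3·(0) = 10/3
E[Defend C] = 2/3·(-9) + 1/3·(1) = -17/3
Best response: Defend B (10/3 is the largest).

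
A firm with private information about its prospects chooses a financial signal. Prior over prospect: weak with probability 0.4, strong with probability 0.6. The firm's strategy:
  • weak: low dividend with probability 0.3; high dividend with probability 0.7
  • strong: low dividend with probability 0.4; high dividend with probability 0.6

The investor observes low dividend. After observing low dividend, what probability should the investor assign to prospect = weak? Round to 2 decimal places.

0.33

P(low dividend) = 0.4·0.3 + 0.6·0.4 = 0.36
P(weak | low dividend) = (0.4·0.3) / 0.36 = 0.12 / 0.36 = 0.333333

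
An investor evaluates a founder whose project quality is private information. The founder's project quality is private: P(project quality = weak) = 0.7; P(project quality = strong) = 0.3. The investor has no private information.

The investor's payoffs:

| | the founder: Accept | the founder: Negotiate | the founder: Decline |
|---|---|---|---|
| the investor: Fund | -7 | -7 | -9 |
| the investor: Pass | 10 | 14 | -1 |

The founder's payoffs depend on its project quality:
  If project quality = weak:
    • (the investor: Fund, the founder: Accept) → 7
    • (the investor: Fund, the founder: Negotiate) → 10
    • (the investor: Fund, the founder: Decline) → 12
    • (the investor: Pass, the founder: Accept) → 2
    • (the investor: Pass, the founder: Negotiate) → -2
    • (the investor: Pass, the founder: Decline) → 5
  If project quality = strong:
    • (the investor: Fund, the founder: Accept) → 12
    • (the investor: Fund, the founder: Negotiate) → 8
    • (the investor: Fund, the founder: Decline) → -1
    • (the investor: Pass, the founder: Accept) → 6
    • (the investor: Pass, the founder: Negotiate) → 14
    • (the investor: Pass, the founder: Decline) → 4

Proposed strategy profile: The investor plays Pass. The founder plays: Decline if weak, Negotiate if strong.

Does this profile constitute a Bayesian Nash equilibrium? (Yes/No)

Yes

The investor plays Pass: E[Pass] = 0.7·(-1) + 0.3·(14) = 3.5; E[Fund] = -8.4. Best-responding. ✓
The founder (project quality weak), facing Pass: Accept gives 2, Negotiate gives -2, Decline gives 5. Proposed Decline is best. ✓
The founder (project quality strong), facing Pass: Accept gives 6, Negotiate gives 14, Decline gives 4. Proposed Negotiate is best. ✓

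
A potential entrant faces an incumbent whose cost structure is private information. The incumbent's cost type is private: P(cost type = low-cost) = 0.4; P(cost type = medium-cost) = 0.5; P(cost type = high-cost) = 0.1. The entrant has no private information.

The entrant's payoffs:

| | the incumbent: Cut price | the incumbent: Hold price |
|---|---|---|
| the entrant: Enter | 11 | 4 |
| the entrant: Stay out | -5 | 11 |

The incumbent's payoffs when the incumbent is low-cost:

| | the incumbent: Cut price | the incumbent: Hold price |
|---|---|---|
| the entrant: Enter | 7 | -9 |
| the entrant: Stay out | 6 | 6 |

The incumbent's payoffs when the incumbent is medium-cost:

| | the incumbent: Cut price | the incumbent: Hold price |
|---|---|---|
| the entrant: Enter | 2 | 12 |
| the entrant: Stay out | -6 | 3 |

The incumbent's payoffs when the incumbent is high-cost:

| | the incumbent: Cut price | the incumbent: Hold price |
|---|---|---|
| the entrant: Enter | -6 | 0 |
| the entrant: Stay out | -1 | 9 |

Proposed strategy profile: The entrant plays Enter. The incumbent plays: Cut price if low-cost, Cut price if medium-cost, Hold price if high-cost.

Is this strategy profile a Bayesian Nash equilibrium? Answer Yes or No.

The entrant plays Enter: E[Enter] = 0.4·(11) + 0.5·(11) + 0.1·(4) = 10.3; E[Stay out] = -3.4. Best-responding. ✓
The incumbent (cost type low-cost), facing Enter: Cut price gives 7, Hold price gives -9. Proposed Cut price is best. ✓
The incumbent (cost type medium-cost), facing Enter: Cut price gives 2, Hold price gives 12. Proposed Cut price is not best — profitable deviation exists. ✗
The incumbent (cost type high-cost), facing Enter: Cut price gives -6, Hold price gives 0. Proposed Hold price is best. ✓

No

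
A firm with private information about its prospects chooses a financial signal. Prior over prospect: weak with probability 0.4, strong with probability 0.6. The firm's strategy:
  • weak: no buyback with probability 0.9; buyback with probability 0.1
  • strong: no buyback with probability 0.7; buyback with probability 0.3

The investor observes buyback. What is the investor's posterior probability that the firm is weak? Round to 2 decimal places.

0.18

P(buyback) = 0.4·0.1 + 0.6·0.3 = 0.22
P(weak | buyback) = (0.4·0.1) / 0.22 = 0.04 / 0.22 = 0.181818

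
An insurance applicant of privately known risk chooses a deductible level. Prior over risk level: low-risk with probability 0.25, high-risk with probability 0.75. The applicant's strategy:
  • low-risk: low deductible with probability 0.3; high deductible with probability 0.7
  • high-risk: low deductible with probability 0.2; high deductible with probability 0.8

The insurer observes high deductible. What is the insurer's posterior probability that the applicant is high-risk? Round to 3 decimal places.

Apply Bayes' rule using the sender's strategy as the likelihood.
P(high deductible) = 0.25·0.7 + 0.75·0.8 = 0.775
P(high-risk | high deductible) = (0.75·0.8) / 0.775 = 0.6 / 0.775 = 0.774194

0.774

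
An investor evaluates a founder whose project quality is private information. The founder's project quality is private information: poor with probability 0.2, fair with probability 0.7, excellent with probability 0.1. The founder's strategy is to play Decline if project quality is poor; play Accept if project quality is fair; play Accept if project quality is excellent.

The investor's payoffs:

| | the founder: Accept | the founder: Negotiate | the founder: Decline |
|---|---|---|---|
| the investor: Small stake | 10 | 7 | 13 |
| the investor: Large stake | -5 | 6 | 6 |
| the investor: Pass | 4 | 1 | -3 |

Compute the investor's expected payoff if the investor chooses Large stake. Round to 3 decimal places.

-2.800

E[Large stake] = 0.2·6 + 0.7·(-5) + 0.1·(-5) = 1.2 + (-3.5) + (-0.5) = -2.8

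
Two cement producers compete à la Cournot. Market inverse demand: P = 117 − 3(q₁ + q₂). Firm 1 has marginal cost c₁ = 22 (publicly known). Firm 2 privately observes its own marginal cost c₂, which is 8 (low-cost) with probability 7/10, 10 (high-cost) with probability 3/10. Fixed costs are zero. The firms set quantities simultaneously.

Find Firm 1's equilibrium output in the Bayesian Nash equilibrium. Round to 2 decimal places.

Firm 2 with cost c maximizes (117 − 3(q₁+q₂) − c)·q₂, giving q₂(c) = (117 − c − 3q₁)/6.
E[c₂] = 7/10·8 + 3/10·10 = 8.6
Firm 1's FOC against E[q₂] yields q₁ = (117 − 2·22 + E[c₂])/9 = (117 − 44 + 8.6)/9 = 9.06667.

9.07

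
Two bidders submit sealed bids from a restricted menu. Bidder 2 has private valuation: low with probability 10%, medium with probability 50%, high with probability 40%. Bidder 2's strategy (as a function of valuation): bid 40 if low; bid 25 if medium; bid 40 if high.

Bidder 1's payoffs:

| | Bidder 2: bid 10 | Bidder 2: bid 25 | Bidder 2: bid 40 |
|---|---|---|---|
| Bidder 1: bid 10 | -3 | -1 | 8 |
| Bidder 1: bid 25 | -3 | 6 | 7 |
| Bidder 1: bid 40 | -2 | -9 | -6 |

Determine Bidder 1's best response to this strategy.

E[bid 10] = 0.1·(8) + 0.5·(-1) + 0.4·(8) = 3.5
E[bid 25] = 0.1·(7) + 0.5·(6) + 0.4·(7) = 6.5
E[bid 40] = 0.1·(-6) + 0.5·(-9) + 0.4·(-6) = -7.5
Best response: bid 25 (6.5 is the largest).

bid 25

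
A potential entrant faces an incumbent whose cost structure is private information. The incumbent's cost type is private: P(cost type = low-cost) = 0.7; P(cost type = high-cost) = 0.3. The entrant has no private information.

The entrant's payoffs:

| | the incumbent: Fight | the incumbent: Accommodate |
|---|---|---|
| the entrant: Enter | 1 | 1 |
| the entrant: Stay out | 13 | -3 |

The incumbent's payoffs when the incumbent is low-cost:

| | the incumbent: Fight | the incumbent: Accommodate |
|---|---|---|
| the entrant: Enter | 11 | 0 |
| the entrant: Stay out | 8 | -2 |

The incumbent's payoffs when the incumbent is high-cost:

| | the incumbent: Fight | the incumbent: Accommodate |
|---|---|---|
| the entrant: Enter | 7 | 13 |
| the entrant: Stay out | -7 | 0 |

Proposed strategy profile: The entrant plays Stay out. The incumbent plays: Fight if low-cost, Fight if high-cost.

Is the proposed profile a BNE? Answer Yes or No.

No

The entrant plays Stay out: E[Stay out] = 0.7·(13) + 0.3·(13) = 13; E[Enter] = 1. Best-responding. ✓
The incumbent (cost type low-cost), facing Stay out: Fight gives 8, Accommodate gives -2. Proposed Fight is best. ✓
The incumbent (cost type high-cost), facing Stay out: Fight gives -7, Accommodate gives 0. Proposed Fight is not best — profitable deviation exists. ✗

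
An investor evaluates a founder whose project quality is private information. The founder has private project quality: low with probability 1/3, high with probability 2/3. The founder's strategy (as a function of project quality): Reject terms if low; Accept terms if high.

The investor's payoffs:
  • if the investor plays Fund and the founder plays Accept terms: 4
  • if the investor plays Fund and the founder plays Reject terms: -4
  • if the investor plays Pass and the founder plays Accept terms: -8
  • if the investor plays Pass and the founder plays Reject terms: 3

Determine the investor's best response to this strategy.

Compute the investor's expected payoff for each action, taking the expectation over the founder's type.
E[Fund] = 1/3·(-4) + 2/3·(4) = 4/3
E[Pass] = 1/3·(3) + 2/3·(-8) = -13/3
Best response: Fund (4/3 is the largest).

Fund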